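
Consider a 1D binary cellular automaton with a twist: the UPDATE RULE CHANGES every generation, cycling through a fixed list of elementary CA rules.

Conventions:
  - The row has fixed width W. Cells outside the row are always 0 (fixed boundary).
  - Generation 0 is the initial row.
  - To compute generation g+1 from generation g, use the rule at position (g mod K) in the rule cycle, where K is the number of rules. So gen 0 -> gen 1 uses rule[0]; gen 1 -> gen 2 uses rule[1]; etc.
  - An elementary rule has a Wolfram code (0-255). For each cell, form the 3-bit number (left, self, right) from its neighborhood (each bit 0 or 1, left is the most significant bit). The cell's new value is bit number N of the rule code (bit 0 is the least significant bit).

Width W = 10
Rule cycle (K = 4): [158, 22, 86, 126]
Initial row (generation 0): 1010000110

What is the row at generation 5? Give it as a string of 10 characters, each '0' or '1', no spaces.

Answer: 1111111110

Derivation:
Gen 0: 1010000110
Gen 1 (rule 158): 1011001101
Gen 2 (rule 22): 1000110001
Gen 3 (rule 86): 1101011011
Gen 4 (rule 126): 1111111111
Gen 5 (rule 158): 1111111110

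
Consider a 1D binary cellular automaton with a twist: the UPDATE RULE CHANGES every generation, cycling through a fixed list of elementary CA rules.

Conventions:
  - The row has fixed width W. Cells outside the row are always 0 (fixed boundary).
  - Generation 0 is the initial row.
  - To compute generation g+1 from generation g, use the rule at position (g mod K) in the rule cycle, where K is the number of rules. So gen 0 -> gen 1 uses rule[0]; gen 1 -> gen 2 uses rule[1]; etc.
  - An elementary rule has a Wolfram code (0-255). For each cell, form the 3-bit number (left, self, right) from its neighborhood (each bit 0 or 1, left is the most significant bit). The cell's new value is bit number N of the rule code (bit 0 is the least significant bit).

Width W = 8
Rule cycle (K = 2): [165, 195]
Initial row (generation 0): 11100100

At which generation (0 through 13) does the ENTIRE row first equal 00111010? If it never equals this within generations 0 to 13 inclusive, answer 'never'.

Gen 0: 11100100
Gen 1 (rule 165): 01000101
Gen 2 (rule 195): 10011000
Gen 3 (rule 165): 10000011
Gen 4 (rule 195): 00111101
Gen 5 (rule 165): 10011011
Gen 6 (rule 195): 00101001
Gen 7 (rule 165): 10111001
Gen 8 (rule 195): 00011010
Gen 9 (rule 165): 11000110
Gen 10 (rule 195): 01011010
Gen 11 (rule 165): 01100110
Gen 12 (rule 195): 10101010
Gen 13 (rule 165): 11111110

Answer: never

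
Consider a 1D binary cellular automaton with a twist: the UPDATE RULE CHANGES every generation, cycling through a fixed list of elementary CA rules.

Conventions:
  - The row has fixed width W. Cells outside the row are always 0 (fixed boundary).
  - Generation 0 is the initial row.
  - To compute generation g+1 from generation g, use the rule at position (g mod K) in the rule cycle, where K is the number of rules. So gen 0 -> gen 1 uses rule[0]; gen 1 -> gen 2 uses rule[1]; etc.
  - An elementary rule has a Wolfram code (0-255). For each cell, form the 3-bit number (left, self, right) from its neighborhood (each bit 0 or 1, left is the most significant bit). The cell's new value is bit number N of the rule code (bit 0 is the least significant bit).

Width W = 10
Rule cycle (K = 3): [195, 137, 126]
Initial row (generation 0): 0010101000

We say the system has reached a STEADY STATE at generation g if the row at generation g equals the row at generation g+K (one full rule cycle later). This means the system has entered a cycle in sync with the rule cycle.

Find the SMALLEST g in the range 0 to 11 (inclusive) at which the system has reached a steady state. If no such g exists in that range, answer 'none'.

Gen 0: 0010101000
Gen 1 (rule 195): 1100000011
Gen 2 (rule 137): 1001111010
Gen 3 (rule 126): 1111001111
Gen 4 (rule 195): 0111010111
Gen 5 (rule 137): 0110000110
Gen 6 (rule 126): 1111001111
Gen 7 (rule 195): 0111010111
Gen 8 (rule 137): 0110000110
Gen 9 (rule 126): 1111001111
Gen 10 (rule 195): 0111010111
Gen 11 (rule 137): 0110000110
Gen 12 (rule 126): 1111001111
Gen 13 (rule 195): 0111010111
Gen 14 (rule 137): 0110000110

Answer: 3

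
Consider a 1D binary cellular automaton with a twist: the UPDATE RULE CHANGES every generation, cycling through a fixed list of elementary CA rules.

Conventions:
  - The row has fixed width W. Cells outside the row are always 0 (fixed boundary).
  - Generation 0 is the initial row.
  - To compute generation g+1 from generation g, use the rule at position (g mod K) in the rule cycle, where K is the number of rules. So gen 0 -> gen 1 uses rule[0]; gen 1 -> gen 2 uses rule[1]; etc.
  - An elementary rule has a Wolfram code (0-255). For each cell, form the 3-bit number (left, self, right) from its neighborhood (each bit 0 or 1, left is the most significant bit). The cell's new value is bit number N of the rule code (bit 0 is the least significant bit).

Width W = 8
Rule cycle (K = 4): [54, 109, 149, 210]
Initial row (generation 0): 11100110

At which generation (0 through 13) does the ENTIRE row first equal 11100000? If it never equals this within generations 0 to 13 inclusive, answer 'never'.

Answer: never

Derivation:
Gen 0: 11100110
Gen 1 (rule 54): 00011001
Gen 2 (rule 109): 11011001
Gen 3 (rule 149): 00000101
Gen 4 (rule 210): 00001000
Gen 5 (rule 54): 00011100
Gen 6 (rule 109): 11010101
Gen 7 (rule 149): 00010101
Gen 8 (rule 210): 00100000
Gen 9 (rule 54): 01110000
Gen 10 (rule 109): 01010111
Gen 11 (rule 149): 01010010
Gen 12 (rule 210): 10001101
Gen 13 (rule 54): 11010011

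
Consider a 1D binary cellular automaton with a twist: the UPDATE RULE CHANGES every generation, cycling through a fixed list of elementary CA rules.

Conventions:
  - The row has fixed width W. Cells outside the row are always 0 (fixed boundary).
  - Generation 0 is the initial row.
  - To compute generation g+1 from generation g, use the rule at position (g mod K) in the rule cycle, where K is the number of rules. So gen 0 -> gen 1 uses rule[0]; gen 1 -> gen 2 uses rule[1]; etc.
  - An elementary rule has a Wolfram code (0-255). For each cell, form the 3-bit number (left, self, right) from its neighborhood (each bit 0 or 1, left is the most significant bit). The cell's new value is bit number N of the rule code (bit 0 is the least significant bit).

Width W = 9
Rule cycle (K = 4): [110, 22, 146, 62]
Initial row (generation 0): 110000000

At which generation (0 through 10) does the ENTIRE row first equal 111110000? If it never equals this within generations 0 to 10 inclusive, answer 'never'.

Gen 0: 110000000
Gen 1 (rule 110): 110000000
Gen 2 (rule 22): 001000000
Gen 3 (rule 146): 010100000
Gen 4 (rule 62): 111110000
Gen 5 (rule 110): 100010000
Gen 6 (rule 22): 110111000
Gen 7 (rule 146): 000010100
Gen 8 (rule 62): 000111110
Gen 9 (rule 110): 001100010
Gen 10 (rule 22): 010010111

Answer: 4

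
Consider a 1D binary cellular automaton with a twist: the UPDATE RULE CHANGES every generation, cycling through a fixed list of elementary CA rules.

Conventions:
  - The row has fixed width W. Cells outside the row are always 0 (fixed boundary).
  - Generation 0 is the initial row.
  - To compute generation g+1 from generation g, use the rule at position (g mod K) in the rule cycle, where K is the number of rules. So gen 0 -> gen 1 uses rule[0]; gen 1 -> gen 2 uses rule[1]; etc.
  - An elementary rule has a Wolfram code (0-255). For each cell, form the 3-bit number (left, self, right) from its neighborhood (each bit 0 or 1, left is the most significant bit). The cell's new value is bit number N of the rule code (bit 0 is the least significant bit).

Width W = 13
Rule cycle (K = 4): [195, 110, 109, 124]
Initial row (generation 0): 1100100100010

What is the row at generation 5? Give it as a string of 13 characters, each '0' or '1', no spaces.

Gen 0: 1100100100010
Gen 1 (rule 195): 0101001001100
Gen 2 (rule 110): 1111011011100
Gen 3 (rule 109): 1001111110101
Gen 4 (rule 124): 1101000011111
Gen 5 (rule 195): 0100011101111

Answer: 0100011101111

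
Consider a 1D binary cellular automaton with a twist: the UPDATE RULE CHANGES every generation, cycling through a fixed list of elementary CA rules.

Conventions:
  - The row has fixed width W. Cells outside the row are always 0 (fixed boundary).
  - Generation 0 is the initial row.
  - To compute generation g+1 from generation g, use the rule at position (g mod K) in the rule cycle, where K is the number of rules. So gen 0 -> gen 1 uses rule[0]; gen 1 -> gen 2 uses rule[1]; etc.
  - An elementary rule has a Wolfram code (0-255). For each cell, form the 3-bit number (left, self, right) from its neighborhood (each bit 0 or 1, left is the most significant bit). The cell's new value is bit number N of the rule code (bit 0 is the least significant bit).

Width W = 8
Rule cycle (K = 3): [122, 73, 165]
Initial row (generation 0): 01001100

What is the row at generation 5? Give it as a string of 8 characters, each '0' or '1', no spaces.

Gen 0: 01001100
Gen 1 (rule 122): 10111110
Gen 2 (rule 73): 00100010
Gen 3 (rule 165): 10101010
Gen 4 (rule 122): 01010101
Gen 5 (rule 73): 00000000

Answer: 00000000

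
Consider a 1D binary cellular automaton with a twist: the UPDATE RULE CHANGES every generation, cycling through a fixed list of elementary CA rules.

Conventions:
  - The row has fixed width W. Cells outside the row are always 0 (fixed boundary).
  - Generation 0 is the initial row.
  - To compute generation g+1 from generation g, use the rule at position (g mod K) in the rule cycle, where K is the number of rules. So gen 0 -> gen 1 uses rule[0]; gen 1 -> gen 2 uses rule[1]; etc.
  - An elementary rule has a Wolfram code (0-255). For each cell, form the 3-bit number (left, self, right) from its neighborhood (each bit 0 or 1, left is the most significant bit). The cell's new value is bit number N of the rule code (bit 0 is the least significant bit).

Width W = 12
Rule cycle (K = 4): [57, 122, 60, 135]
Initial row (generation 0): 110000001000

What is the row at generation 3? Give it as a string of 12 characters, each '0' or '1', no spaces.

Gen 0: 110000001000
Gen 1 (rule 57): 101111100111
Gen 2 (rule 122): 011000111101
Gen 3 (rule 60): 010100100011

Answer: 010100100011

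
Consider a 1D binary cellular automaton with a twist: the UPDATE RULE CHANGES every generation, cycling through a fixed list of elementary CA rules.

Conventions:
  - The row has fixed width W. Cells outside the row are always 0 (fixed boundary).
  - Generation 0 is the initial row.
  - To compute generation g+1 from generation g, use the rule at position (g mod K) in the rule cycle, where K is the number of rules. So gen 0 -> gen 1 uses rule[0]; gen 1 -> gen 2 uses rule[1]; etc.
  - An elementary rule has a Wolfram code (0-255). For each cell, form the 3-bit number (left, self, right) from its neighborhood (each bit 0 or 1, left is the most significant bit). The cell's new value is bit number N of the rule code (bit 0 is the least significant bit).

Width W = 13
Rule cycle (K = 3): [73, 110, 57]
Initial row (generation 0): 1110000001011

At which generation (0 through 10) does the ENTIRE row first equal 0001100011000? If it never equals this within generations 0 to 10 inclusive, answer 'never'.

Answer: 8

Derivation:
Gen 0: 1110000001011
Gen 1 (rule 73): 1010111100011
Gen 2 (rule 110): 1111100100111
Gen 3 (rule 57): 1000010010100
Gen 4 (rule 73): 0011000000001
Gen 5 (rule 110): 0111000000011
Gen 6 (rule 57): 0100111111010
Gen 7 (rule 73): 0000100001000
Gen 8 (rule 110): 0001100011000
Gen 9 (rule 57): 1101011010111
Gen 10 (rule 73): 1100011000101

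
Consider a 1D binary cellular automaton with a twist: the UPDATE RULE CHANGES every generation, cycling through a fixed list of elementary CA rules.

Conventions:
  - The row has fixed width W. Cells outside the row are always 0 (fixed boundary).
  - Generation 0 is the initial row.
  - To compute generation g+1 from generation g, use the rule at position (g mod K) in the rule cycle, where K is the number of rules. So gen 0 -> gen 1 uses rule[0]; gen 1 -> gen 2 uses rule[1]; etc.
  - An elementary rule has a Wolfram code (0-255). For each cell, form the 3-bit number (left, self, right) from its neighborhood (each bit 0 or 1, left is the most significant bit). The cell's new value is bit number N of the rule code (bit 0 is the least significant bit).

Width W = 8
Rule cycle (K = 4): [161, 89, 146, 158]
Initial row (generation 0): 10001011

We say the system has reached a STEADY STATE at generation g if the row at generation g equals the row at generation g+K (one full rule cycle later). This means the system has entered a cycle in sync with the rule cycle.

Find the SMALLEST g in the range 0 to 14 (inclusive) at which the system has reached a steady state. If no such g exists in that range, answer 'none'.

Answer: 3

Derivation:
Gen 0: 10001011
Gen 1 (rule 161): 00100100
Gen 2 (rule 89): 10010011
Gen 3 (rule 146): 01101100
Gen 4 (rule 158): 11001010
Gen 5 (rule 161): 00000100
Gen 6 (rule 89): 11110011
Gen 7 (rule 146): 01101100
Gen 8 (rule 158): 11001010
Gen 9 (rule 161): 00000100
Gen 10 (rule 89): 11110011
Gen 11 (rule 146): 01101100
Gen 12 (rule 158): 11001010
Gen 13 (rule 161): 00000100
Gen 14 (rule 89): 11110011
Gen 15 (rule 146): 01101100
Gen 16 (rule 158): 11001010
Gen 17 (rule 161): 00000100
Gen 18 (rule 89): 11110011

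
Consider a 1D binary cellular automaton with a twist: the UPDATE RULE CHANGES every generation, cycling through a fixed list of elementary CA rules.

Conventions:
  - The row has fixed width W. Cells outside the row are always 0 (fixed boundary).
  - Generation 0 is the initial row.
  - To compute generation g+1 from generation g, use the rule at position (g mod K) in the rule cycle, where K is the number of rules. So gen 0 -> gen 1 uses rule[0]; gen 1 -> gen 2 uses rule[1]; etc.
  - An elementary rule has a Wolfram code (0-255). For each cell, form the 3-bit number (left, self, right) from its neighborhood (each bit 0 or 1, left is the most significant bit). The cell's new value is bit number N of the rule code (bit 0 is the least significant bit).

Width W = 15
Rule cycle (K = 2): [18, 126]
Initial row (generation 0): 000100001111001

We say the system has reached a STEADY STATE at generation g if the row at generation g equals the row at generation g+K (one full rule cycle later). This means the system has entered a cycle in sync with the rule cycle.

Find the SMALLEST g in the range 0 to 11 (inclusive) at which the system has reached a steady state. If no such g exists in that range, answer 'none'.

Gen 0: 000100001111001
Gen 1 (rule 18): 001010010000110
Gen 2 (rule 126): 011111111001111
Gen 3 (rule 18): 100000000110000
Gen 4 (rule 126): 110000001111000
Gen 5 (rule 18): 001000010000100
Gen 6 (rule 126): 011100111001110
Gen 7 (rule 18): 100011000110001
Gen 8 (rule 126): 110111101111011
Gen 9 (rule 18): 000000000000000
Gen 10 (rule 126): 000000000000000
Gen 11 (rule 18): 000000000000000
Gen 12 (rule 126): 000000000000000
Gen 13 (rule 18): 000000000000000

Answer: 9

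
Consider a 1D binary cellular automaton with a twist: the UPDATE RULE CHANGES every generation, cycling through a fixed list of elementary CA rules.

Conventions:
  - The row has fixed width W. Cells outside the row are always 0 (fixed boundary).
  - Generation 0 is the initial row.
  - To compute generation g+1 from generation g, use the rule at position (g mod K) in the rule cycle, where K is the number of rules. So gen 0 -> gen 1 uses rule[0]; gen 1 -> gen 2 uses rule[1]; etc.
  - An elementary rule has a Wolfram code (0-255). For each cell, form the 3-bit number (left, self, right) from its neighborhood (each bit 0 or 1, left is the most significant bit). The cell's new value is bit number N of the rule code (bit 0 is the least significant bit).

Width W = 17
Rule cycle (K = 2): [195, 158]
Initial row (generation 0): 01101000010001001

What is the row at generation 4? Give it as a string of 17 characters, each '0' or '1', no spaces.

Answer: 00111110111011110

Derivation:
Gen 0: 01101000010001001
Gen 1 (rule 195): 10100011100110010
Gen 2 (rule 158): 10110111011101111
Gen 3 (rule 195): 00010011001100111
Gen 4 (rule 158): 00111110111011110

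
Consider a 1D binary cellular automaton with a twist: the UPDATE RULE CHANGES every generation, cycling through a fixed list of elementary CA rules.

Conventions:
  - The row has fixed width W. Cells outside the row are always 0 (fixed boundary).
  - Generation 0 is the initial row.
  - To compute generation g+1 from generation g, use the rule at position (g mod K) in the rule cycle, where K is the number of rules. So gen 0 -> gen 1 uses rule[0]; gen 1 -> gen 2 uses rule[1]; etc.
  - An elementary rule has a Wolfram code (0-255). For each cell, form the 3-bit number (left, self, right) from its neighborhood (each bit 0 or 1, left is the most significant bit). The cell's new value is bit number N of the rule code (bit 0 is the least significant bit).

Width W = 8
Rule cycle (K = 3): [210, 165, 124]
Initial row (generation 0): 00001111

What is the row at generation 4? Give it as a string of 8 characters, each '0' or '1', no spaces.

Answer: 01111111

Derivation:
Gen 0: 00001111
Gen 1 (rule 210): 00010111
Gen 2 (rule 165): 11011010
Gen 3 (rule 124): 11111111
Gen 4 (rule 210): 01111111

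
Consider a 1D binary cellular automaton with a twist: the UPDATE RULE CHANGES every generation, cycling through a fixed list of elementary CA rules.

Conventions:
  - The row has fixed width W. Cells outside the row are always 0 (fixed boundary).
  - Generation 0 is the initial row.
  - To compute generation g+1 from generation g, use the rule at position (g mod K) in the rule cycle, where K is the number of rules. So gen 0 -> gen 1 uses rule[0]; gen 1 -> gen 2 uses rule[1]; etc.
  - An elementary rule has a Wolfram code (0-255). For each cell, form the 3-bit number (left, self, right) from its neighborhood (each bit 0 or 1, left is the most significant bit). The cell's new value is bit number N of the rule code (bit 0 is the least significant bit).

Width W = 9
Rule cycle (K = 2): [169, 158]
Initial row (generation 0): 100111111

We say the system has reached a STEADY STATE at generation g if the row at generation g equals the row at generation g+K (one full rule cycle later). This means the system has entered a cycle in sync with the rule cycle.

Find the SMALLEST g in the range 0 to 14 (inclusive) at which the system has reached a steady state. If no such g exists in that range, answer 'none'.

Answer: none

Derivation:
Gen 0: 100111111
Gen 1 (rule 169): 000111110
Gen 2 (rule 158): 001111101
Gen 3 (rule 169): 101111010
Gen 4 (rule 158): 101110011
Gen 5 (rule 169): 011100010
Gen 6 (rule 158): 111010111
Gen 7 (rule 169): 110101110
Gen 8 (rule 158): 100101101
Gen 9 (rule 169): 000011010
Gen 10 (rule 158): 000110011
Gen 11 (rule 169): 110100010
Gen 12 (rule 158): 100110111
Gen 13 (rule 169): 000101110
Gen 14 (rule 158): 001101101
Gen 15 (rule 169): 101011010
Gen 16 (rule 158): 101010011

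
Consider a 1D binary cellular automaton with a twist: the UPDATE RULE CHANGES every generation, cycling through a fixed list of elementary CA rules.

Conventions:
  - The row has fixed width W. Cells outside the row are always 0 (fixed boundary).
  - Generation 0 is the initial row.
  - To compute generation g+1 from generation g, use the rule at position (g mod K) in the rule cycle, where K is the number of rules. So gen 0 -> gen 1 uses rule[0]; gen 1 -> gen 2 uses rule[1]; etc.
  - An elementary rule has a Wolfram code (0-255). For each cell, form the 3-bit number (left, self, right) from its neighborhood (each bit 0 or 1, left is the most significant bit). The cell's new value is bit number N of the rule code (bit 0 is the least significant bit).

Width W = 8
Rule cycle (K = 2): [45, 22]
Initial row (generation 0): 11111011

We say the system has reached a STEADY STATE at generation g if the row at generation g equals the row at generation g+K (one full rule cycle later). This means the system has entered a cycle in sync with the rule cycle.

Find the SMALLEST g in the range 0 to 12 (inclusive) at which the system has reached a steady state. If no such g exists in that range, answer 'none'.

Gen 0: 11111011
Gen 1 (rule 45): 10000110
Gen 2 (rule 22): 11001001
Gen 3 (rule 45): 10001001
Gen 4 (rule 22): 11011111
Gen 5 (rule 45): 10110000
Gen 6 (rule 22): 10001000
Gen 7 (rule 45): 10101011
Gen 8 (rule 22): 10101000
Gen 9 (rule 45): 11111011
Gen 10 (rule 22): 00000000
Gen 11 (rule 45): 11111111
Gen 12 (rule 22): 00000000
Gen 13 (rule 45): 11111111
Gen 14 (rule 22): 00000000

Answer: 10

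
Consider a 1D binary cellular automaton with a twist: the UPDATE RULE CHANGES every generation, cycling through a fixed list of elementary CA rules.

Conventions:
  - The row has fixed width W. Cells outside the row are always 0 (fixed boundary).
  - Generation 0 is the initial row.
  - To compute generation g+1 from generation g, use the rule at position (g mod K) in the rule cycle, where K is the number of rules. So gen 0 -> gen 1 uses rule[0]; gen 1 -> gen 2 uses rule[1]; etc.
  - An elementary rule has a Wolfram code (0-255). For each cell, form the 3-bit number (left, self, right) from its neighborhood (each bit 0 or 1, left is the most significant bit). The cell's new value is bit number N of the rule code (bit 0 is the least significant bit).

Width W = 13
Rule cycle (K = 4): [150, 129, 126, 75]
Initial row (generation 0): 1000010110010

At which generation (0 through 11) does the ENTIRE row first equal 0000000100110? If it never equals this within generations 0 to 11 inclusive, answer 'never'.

Answer: 2

Derivation:
Gen 0: 1000010110010
Gen 1 (rule 150): 1100110001111
Gen 2 (rule 129): 0000000100110
Gen 3 (rule 126): 0000001111111
Gen 4 (rule 75): 1111111000001
Gen 5 (rule 150): 0111110100011
Gen 6 (rule 129): 0011100001000
Gen 7 (rule 126): 0110110011100
Gen 8 (rule 75): 1110110110101
Gen 9 (rule 150): 0100000000101
Gen 10 (rule 129): 0001111110000
Gen 11 (rule 126): 0011000011000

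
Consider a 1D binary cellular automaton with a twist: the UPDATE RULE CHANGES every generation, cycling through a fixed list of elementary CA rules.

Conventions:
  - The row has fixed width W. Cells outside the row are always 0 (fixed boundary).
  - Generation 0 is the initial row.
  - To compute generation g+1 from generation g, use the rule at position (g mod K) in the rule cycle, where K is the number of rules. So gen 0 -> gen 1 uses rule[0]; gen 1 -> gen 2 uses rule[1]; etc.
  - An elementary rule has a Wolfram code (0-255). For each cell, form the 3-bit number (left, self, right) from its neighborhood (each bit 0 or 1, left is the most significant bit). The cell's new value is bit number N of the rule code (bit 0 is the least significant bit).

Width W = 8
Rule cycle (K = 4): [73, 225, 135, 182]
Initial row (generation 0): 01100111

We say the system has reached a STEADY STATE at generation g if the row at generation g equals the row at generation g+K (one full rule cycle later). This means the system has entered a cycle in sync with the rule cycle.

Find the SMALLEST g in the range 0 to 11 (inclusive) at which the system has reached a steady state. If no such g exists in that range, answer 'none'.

Answer: none

Derivation:
Gen 0: 01100111
Gen 1 (rule 73): 01100101
Gen 2 (rule 225): 00100010
Gen 3 (rule 135): 11101110
Gen 4 (rule 182): 01010101
Gen 5 (rule 73): 00000000
Gen 6 (rule 225): 11111111
Gen 7 (rule 135): 01111110
Gen 8 (rule 182): 10111101
Gen 9 (rule 73): 00100100
Gen 10 (rule 225): 10000001
Gen 11 (rule 135): 10111111
Gen 12 (rule 182): 11011110
Gen 13 (rule 73): 11010010
Gen 14 (rule 225): 01100000
Gen 15 (rule 135): 10001111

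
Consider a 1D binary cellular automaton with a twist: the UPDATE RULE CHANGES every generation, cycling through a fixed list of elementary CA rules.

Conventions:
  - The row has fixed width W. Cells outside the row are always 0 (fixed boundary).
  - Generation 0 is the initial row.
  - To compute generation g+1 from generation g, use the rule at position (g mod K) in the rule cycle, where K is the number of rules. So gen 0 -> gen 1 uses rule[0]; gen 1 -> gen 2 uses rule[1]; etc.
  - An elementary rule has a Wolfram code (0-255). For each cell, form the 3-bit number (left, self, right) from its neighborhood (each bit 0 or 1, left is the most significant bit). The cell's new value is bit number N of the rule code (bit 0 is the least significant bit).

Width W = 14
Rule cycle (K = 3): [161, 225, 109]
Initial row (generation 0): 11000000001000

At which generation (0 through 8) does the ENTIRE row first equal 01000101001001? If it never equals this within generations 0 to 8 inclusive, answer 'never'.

Gen 0: 11000000001000
Gen 1 (rule 161): 00011111100011
Gen 2 (rule 225): 11001111101001
Gen 3 (rule 109): 11001000111001
Gen 4 (rule 161): 00000010010000
Gen 5 (rule 225): 11111000000111
Gen 6 (rule 109): 10001011110101
Gen 7 (rule 161): 00100101101010
Gen 8 (rule 225): 10000010110100

Answer: never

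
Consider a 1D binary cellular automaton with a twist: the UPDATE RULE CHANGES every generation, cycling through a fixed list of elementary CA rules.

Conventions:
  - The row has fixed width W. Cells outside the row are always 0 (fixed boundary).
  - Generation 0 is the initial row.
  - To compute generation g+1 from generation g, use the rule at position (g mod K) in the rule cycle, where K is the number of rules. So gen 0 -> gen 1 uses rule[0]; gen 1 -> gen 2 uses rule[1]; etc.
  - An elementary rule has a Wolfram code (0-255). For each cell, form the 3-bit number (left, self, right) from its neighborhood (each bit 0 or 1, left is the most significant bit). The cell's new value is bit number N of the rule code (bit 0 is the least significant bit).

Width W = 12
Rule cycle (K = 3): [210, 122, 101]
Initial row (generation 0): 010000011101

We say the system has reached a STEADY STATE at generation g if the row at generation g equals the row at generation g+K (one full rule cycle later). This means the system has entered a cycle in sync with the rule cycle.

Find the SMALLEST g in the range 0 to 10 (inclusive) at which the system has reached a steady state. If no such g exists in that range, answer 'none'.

Answer: none

Derivation:
Gen 0: 010000011101
Gen 1 (rule 210): 101000101100
Gen 2 (rule 122): 010101011110
Gen 3 (rule 101): 011111100010
Gen 4 (rule 210): 101111110101
Gen 5 (rule 122): 011000011010
Gen 6 (rule 101): 001011001110
Gen 7 (rule 210): 010001110111
Gen 8 (rule 122): 101011011101
Gen 9 (rule 101): 111101100111
Gen 10 (rule 210): 011100111011
Gen 11 (rule 122): 110111101111
Gen 12 (rule 101): 011000110001
Gen 13 (rule 210): 101101011010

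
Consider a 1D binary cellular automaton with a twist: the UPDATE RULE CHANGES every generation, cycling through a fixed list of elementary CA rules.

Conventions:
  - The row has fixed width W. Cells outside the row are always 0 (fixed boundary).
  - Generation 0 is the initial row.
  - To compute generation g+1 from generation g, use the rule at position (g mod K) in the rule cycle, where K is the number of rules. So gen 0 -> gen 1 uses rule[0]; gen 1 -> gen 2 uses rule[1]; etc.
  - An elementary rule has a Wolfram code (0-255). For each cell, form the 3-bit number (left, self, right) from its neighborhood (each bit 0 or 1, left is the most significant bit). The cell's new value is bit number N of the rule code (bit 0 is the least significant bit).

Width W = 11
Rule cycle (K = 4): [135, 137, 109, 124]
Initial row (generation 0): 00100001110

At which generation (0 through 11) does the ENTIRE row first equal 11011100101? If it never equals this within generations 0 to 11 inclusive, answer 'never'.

Gen 0: 00100001110
Gen 1 (rule 135): 11101110100
Gen 2 (rule 137): 11001100001
Gen 3 (rule 109): 11001101101
Gen 4 (rule 124): 11101111111
Gen 5 (rule 135): 01000111110
Gen 6 (rule 137): 00010111100
Gen 7 (rule 109): 11011100101
Gen 8 (rule 124): 11110110111
Gen 9 (rule 135): 01100000010
Gen 10 (rule 137): 01001111000
Gen 11 (rule 109): 01001001011

Answer: 7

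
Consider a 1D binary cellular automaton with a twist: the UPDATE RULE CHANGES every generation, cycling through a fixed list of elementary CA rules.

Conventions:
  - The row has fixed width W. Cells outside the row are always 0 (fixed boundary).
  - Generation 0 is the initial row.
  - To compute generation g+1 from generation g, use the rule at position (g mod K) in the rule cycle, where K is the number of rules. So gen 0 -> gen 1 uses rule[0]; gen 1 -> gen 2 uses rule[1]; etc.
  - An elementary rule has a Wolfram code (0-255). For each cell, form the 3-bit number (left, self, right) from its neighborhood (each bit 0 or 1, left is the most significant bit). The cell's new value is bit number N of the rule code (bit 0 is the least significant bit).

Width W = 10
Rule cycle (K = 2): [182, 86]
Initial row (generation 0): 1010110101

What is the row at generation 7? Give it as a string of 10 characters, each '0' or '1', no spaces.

Gen 0: 1010110101
Gen 1 (rule 182): 1111001111
Gen 2 (rule 86): 0001110001
Gen 3 (rule 182): 0010101011
Gen 4 (rule 86): 0110101001
Gen 5 (rule 182): 1001111111
Gen 6 (rule 86): 1110000001
Gen 7 (rule 182): 0101000011

Answer: 0101000011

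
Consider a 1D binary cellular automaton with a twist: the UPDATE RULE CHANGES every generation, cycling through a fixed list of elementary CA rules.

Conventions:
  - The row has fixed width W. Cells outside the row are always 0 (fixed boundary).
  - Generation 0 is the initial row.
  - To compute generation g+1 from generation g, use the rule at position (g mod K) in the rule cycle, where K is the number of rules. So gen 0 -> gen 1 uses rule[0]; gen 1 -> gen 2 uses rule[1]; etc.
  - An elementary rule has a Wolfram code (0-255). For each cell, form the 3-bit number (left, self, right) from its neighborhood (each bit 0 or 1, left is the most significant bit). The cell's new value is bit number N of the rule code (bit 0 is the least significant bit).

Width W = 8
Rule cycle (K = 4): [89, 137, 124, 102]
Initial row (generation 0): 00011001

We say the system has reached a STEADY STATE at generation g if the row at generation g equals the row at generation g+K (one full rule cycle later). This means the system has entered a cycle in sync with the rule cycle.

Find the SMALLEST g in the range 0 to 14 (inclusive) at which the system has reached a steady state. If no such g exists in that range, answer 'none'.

Answer: none

Derivation:
Gen 0: 00011001
Gen 1 (rule 89): 11011100
Gen 2 (rule 137): 10011001
Gen 3 (rule 124): 11011101
Gen 4 (rule 102): 01100111
Gen 5 (rule 89): 01110101
Gen 6 (rule 137): 01100000
Gen 7 (rule 124): 01110000
Gen 8 (rule 102): 10010000
Gen 9 (rule 89): 01001111
Gen 10 (rule 137): 00001110
Gen 11 (rule 124): 00001011
Gen 12 (rule 102): 00011101
Gen 13 (rule 89): 11010100
Gen 14 (rule 137): 10000001
Gen 15 (rule 124): 11000001
Gen 16 (rule 102): 01000011
Gen 17 (rule 89): 00111011
Gen 18 (rule 137): 10110010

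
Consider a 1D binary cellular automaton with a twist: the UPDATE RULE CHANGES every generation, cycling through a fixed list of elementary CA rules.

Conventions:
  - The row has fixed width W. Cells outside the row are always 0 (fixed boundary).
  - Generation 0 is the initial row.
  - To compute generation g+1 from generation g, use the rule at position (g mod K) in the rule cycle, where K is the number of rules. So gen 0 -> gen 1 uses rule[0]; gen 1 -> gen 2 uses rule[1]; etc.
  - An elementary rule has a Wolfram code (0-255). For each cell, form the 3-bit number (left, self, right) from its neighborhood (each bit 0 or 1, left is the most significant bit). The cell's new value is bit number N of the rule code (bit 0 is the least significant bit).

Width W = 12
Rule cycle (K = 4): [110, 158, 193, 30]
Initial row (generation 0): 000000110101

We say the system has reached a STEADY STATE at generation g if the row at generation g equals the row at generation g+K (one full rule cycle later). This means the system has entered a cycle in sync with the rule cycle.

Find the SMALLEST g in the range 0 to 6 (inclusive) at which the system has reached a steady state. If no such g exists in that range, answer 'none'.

Gen 0: 000000110101
Gen 1 (rule 110): 000001111111
Gen 2 (rule 158): 000011111110
Gen 3 (rule 193): 111001111110
Gen 4 (rule 30): 100111000001
Gen 5 (rule 110): 101101000011
Gen 6 (rule 158): 101001100110
Gen 7 (rule 193): 000000100010
Gen 8 (rule 30): 000001110111
Gen 9 (rule 110): 000011011101
Gen 10 (rule 158): 000110011001

Answer: none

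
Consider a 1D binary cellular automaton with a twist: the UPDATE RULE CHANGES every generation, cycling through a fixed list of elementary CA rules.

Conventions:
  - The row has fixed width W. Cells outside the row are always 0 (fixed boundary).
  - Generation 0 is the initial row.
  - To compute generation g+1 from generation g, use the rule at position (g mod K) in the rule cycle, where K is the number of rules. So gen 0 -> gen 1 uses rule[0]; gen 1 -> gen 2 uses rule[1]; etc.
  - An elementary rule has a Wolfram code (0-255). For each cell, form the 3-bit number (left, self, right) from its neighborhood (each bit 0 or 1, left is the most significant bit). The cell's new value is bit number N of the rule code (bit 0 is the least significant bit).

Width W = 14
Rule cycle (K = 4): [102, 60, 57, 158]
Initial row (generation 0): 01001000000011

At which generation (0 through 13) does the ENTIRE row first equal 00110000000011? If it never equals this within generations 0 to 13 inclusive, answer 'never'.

Gen 0: 01001000000011
Gen 1 (rule 102): 11011000000101
Gen 2 (rule 60): 10110100000111
Gen 3 (rule 57): 01101011110100
Gen 4 (rule 158): 11001011100110
Gen 5 (rule 102): 01011100101010
Gen 6 (rule 60): 01110010111111
Gen 7 (rule 57): 01001001100000
Gen 8 (rule 158): 11111111010000
Gen 9 (rule 102): 00000001110000
Gen 10 (rule 60): 00000001001000
Gen 11 (rule 57): 11111100100111
Gen 12 (rule 158): 11111011111110
Gen 13 (rule 102): 00001100000010

Answer: never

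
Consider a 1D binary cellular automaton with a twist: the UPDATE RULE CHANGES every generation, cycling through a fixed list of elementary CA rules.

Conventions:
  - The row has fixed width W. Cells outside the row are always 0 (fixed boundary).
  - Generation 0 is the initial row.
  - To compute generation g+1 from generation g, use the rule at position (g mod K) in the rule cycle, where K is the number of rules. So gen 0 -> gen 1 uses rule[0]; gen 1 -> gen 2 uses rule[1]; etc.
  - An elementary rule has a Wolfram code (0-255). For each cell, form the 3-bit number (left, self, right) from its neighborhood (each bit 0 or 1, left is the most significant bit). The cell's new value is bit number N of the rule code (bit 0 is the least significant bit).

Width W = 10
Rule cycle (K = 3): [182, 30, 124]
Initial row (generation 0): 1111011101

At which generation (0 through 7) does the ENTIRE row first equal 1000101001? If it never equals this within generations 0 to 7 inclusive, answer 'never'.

Gen 0: 1111011101
Gen 1 (rule 182): 0110101011
Gen 2 (rule 30): 1100101010
Gen 3 (rule 124): 1110111111
Gen 4 (rule 182): 0101011110
Gen 5 (rule 30): 1101010001
Gen 6 (rule 124): 1111111001
Gen 7 (rule 182): 0111110111

Answer: never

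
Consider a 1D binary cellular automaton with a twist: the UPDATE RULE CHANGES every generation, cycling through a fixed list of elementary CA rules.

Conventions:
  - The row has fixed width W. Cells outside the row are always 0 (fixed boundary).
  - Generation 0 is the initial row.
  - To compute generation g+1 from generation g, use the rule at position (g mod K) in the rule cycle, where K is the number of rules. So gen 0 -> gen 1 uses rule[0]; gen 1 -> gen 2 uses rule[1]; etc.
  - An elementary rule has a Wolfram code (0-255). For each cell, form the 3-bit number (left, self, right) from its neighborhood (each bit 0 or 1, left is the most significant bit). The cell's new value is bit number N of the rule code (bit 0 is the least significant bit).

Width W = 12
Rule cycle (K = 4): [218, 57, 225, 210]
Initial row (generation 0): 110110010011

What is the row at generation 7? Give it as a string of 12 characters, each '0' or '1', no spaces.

Answer: 100110010010

Derivation:
Gen 0: 110110010011
Gen 1 (rule 218): 110111101111
Gen 2 (rule 57): 101100011000
Gen 3 (rule 225): 010101001011
Gen 4 (rule 210): 100000110001
Gen 5 (rule 218): 010001111010
Gen 6 (rule 57): 001101000101
Gen 7 (rule 225): 100110010010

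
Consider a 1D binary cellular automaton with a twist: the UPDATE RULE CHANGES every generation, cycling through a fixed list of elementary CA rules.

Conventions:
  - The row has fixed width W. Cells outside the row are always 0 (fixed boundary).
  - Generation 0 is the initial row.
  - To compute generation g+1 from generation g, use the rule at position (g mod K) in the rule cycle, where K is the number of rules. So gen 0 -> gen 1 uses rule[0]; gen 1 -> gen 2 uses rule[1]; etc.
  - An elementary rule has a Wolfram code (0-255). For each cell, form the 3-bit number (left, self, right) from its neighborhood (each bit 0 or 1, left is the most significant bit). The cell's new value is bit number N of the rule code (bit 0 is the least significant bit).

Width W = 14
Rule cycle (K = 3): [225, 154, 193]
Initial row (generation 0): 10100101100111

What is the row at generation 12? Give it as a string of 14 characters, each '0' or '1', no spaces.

Gen 0: 10100101100111
Gen 1 (rule 225): 01000010100011
Gen 2 (rule 154): 10100100010110
Gen 3 (rule 193): 00000001000010
Gen 4 (rule 225): 11111100011000
Gen 5 (rule 154): 11111010110100
Gen 6 (rule 193): 01111000010001
Gen 7 (rule 225): 00111011000100
Gen 8 (rule 154): 01110010101010
Gen 9 (rule 193): 00110000000000
Gen 10 (rule 225): 10010111111111
Gen 11 (rule 154): 01100111111110
Gen 12 (rule 193): 00100011111110

Answer: 00100011111110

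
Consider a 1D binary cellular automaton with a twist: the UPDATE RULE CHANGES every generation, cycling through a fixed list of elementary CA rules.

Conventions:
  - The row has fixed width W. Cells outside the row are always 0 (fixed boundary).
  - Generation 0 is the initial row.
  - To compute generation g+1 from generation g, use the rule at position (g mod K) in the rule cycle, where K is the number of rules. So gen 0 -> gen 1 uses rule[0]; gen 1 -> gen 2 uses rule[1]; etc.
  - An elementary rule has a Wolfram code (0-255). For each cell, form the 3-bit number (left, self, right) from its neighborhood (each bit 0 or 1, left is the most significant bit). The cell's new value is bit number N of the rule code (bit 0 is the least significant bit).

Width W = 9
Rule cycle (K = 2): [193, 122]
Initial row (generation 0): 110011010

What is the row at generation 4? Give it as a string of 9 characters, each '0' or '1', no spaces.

Answer: 000000010

Derivation:
Gen 0: 110011010
Gen 1 (rule 193): 010001000
Gen 2 (rule 122): 101010100
Gen 3 (rule 193): 000000001
Gen 4 (rule 122): 000000010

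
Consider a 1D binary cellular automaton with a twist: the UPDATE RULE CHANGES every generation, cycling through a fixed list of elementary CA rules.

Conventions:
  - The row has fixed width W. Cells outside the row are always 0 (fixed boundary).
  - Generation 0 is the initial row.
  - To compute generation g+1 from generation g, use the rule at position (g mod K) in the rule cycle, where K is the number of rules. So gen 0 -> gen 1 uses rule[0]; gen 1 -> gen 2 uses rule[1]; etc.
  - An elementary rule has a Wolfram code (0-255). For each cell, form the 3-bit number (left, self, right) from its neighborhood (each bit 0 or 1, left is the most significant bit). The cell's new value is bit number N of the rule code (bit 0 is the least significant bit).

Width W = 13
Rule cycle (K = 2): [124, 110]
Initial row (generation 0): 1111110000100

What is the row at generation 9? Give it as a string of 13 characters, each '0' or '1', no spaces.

Answer: 1000110000101

Derivation:
Gen 0: 1111110000100
Gen 1 (rule 124): 1000011000110
Gen 2 (rule 110): 1000111001110
Gen 3 (rule 124): 1100101101011
Gen 4 (rule 110): 1101111111111
Gen 5 (rule 124): 1111000000001
Gen 6 (rule 110): 1001000000011
Gen 7 (rule 124): 1101100000011
Gen 8 (rule 110): 1111100000111
Gen 9 (rule 124): 1000110000101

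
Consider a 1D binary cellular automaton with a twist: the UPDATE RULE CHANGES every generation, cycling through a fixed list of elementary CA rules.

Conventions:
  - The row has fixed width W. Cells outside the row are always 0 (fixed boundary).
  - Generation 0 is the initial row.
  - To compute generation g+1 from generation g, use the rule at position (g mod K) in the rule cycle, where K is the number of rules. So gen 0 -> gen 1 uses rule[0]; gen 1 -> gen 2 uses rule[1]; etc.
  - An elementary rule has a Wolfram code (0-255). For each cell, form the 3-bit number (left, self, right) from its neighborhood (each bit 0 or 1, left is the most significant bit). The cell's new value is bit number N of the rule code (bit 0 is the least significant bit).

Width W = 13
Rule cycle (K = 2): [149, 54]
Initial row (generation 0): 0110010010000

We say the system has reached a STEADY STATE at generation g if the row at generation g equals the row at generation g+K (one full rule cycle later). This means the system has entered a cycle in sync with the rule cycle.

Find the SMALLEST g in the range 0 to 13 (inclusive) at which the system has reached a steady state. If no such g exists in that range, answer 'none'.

Answer: none

Derivation:
Gen 0: 0110010010000
Gen 1 (rule 149): 0001011011111
Gen 2 (rule 54): 0011100100000
Gen 3 (rule 149): 1001010111111
Gen 4 (rule 54): 1111111000000
Gen 5 (rule 149): 0111110111111
Gen 6 (rule 54): 1000001000000
Gen 7 (rule 149): 1111101111111
Gen 8 (rule 54): 0000010000000
Gen 9 (rule 149): 1111011111111
Gen 10 (rule 54): 0000100000000
Gen 11 (rule 149): 1110111111111
Gen 12 (rule 54): 0001000000000
Gen 13 (rule 149): 1101111111111
Gen 14 (rule 54): 0010000000000
Gen 15 (rule 149): 1011111111111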